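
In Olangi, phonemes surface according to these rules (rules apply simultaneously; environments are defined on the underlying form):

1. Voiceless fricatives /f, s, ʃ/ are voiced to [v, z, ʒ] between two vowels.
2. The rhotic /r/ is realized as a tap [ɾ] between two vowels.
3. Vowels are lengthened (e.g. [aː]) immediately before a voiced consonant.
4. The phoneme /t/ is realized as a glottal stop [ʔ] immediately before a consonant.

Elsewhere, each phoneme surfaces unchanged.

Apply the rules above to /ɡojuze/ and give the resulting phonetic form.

/ɡ/ — not in any rule's target class → [ɡ].
Rule 3 applies to /o/ (between /ɡ/ and /j/: before a voiced consonant) → [oː].
/j/ (between /o/ and /u/) is unaffected → [j].
/u/ (between /j/ and /z/): before a voiced consonant, so rule 3 applies → [uː].
/z/ — not in any rule's target class → [z].
/e/ — word-final; rule 3 does not apply here → [e].

[ɡoːjuːze]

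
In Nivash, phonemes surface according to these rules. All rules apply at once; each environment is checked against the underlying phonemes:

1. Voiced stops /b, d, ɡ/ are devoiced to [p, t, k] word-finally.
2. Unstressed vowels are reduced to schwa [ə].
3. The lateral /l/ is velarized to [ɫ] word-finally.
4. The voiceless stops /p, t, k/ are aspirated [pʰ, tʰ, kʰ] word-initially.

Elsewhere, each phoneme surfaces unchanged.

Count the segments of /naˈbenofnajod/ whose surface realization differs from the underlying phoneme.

Segments that undergo a rule: /a/ → [ə] (rule 2); /o/ → [ə] (rule 2); /a/ → [ə] (rule 2); /o/ → [ə] (rule 2); /d/ → [t] (rule 1).
All other segments surface unchanged.

5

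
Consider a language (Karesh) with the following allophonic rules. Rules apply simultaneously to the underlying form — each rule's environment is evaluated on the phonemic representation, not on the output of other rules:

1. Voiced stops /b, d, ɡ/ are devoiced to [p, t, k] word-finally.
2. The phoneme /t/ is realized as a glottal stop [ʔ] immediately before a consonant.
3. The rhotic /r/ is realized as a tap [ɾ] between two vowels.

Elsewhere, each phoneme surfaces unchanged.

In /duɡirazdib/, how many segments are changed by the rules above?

2

Segments that undergo a rule: /r/ → [ɾ] (rule 3); /b/ → [p] (rule 1).
All other segments surface unchanged.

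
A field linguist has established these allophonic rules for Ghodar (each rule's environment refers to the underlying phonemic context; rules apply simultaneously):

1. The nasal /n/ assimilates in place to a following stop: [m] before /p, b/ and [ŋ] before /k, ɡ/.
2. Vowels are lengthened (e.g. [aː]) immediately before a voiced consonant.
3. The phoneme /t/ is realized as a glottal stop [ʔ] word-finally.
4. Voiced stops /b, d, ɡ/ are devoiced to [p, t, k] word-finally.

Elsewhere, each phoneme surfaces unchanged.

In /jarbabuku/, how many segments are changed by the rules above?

Segments that undergo a rule: /a/ → [aː] (rule 2); /a/ → [aː] (rule 2).
All other segments surface unchanged.

2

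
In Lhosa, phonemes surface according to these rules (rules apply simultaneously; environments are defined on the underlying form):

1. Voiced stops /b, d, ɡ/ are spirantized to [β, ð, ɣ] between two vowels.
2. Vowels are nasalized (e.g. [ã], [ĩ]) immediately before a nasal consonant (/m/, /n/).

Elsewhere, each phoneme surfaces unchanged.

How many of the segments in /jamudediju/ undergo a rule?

3

Segments that undergo a rule: /a/ → [ã] (rule 2); /d/ → [ð] (rule 1); /d/ → [ð] (rule 1).
All other segments surface unchanged.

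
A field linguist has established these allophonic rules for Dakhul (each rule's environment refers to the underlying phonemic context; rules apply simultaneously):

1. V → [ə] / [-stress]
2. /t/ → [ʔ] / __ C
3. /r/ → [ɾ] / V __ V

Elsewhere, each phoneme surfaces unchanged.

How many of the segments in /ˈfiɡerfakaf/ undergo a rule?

Segments that undergo a rule: /e/ → [ə] (rule 1); /a/ → [ə] (rule 1); /a/ → [ə] (rule 1).
All other segments surface unchanged.

3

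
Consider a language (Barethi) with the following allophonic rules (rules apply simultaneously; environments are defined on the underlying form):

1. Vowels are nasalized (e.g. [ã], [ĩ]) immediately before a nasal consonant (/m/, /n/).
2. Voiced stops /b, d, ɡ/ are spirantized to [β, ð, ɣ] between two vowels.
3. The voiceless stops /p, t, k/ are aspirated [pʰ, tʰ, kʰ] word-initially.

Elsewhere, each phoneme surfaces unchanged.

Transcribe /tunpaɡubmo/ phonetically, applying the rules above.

/t/ (word-initial): word-initially, so rule 3 applies → [tʰ].
Rule 1 applies to /u/ (between /t/ and /n/: before a nasal consonant) → [ũ].
/p/ — between /n/ and /a/; rule 3 does not apply here → [p].
/a/ — between /p/ and /ɡ/; rule 1 does not apply here → [a].
/ɡ/ (between /a/ and /u/) occurs between two vowels → [ɣ] by rule 2.
/u/ — between /ɡ/ and /b/; rule 1 does not apply here → [u].
/b/ (between /u/ and /m/) fails the environment for rule 2, so it stays [b].
/o/ — word-final; rule 1 does not apply here → [o].

[tʰũnpaɣubmo]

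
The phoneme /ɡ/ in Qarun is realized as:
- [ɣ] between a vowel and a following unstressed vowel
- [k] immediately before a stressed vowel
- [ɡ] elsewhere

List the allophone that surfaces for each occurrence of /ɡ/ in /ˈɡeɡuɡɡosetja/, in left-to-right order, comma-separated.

[k], [ɣ], [ɡ], [ɡ]

Occurrence 1 (position 1): immediately before a stressed vowel → [k].
Occurrence 2 (position 3): between a vowel and a following unstressed vowel → [ɣ].
Occurrence 3 (position 5): no conditioning environment matches → elsewhere allophone [ɡ].
Occurrence 4 (position 6): no conditioning environment matches → elsewhere allophone [ɡ].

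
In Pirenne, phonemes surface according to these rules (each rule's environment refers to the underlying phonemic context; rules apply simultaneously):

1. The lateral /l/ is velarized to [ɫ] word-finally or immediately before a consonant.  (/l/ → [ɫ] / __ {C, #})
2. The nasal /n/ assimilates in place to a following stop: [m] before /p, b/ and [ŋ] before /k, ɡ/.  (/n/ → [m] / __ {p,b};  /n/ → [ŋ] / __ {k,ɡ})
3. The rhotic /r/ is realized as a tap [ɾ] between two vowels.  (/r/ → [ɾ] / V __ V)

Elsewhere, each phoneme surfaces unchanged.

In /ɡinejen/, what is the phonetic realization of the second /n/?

[n]

/n/ — word-final; rule 2 does not apply here → [n].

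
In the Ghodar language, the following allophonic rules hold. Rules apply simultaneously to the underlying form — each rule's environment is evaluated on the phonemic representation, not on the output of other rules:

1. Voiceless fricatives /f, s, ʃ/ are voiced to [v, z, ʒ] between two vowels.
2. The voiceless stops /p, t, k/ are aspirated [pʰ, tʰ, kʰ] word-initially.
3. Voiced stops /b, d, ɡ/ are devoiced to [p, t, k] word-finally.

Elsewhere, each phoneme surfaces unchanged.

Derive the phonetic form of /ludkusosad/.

[ludkuzozat]

/d/ (between /u/ and /k/): rule 3 targets it, but not word-finally → unchanged [d].
/k/ (between /d/ and /u/) is in the target of rule 2 but the environment (word-initially) is not met → [k].
/s/ — between /u/ and /o/, between two vowels — surfaces as [z] (rule 1).
/s/ meets the environment for rule 1 (between two vowels) → [z].
/d/ — word-final, word-finally — surfaces as [t] (rule 3).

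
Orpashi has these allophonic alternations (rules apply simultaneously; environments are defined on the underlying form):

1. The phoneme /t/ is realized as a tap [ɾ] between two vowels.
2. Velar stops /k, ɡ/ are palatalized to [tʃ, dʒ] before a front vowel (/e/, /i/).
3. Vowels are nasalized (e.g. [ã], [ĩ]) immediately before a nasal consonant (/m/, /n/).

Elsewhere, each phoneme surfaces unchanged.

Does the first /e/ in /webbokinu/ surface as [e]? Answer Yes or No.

Yes

/e/ (between /w/ and /b/) is in the target of rule 3 but the environment (before a nasal consonant) is not met → [e].
The actual realization is [e], which matches [e].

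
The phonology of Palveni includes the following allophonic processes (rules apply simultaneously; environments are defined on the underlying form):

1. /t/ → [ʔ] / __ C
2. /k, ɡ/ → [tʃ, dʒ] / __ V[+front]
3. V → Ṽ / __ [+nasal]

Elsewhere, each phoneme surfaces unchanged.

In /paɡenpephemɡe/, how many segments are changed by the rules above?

Segments that undergo a rule: /ɡ/ → [dʒ] (rule 2); /e/ → [ẽ] (rule 3); /e/ → [ẽ] (rule 3); /ɡ/ → [dʒ] (rule 2).
All other segments surface unchanged.

4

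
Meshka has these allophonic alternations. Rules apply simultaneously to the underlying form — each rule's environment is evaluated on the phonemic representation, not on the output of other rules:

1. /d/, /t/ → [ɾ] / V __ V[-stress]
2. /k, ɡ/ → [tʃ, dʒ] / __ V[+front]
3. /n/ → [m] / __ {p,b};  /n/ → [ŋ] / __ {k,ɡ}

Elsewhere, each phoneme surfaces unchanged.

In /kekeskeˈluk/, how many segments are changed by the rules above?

3

Segments that undergo a rule: /k/ → [tʃ] (rule 2); /k/ → [tʃ] (rule 2); /k/ → [tʃ] (rule 2).
All other segments surface unchanged.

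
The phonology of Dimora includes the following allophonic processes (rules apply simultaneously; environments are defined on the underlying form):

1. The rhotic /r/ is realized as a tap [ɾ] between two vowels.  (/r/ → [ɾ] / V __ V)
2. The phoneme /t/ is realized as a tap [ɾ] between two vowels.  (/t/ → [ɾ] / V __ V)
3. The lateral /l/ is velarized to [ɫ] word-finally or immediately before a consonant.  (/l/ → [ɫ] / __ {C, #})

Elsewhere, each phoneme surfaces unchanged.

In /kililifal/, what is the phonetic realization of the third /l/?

[ɫ]

Rule 3 applies to /l/ (word-final: word-finally or immediately before a consonant) → [ɫ].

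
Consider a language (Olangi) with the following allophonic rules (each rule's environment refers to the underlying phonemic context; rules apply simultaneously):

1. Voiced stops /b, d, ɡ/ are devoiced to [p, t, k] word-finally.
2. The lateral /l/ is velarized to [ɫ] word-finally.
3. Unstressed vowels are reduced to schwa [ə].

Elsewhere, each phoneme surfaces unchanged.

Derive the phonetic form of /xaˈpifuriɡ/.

[xəˈpifərək]

/x/ — not in any rule's target class → [x].
/a/ (between /x/ and /p/): in an unstressed syllable, so rule 3 applies → [ə].
/p/ (between /a/ and /i/) is unaffected → [p].
/i/ (between /p/ and /f/): rule 3 targets it, but not in an unstressed syllable → unchanged [i].
/f/ — not in any rule's target class → [f].
/u/ — between /f/ and /r/, in an unstressed syllable — surfaces as [ə] (rule 3).
/r/ (between /u/ and /i/) is unaffected → [r].
/i/ (between /r/ and /ɡ/): in an unstressed syllable, so rule 3 applies → [ə].
/ɡ/ (word-final) occurs word-finally → [k] by rule 1.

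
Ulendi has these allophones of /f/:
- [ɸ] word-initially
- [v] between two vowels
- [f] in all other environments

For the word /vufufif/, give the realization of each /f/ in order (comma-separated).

[v], [v], [f]

Occurrence 1 (position 3): between two vowels → [v].
Occurrence 2 (position 5): between two vowels → [v].
Occurrence 3 (position 7): no conditioning environment matches → elsewhere allophone [f].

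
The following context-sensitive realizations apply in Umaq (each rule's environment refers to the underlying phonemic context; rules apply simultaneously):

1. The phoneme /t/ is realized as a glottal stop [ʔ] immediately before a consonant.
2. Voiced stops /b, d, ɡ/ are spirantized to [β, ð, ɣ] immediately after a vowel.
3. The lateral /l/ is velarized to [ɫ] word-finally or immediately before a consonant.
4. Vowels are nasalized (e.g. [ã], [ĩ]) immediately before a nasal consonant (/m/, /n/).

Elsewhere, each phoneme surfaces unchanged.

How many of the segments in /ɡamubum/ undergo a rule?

Segments that undergo a rule: /a/ → [ã] (rule 4); /b/ → [β] (rule 2); /u/ → [ũ] (rule 4).
All other segments surface unchanged.

3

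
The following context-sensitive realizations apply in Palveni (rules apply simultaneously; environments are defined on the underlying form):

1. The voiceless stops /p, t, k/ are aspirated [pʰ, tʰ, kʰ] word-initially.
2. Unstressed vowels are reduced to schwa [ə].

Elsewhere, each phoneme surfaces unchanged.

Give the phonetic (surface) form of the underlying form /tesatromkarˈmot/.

[tʰəsətrəmkərˈmot]

/t/ — word-initial, word-initially — surfaces as [tʰ] (rule 1).
/e/ (between /t/ and /s/) occurs in an unstressed syllable → [ə] by rule 2.
/s/ stays [s].
/a/ (between /s/ and /t/): in an unstressed syllable, so rule 2 applies → [ə].
/t/ — between /a/ and /r/; rule 1 does not apply here → [t].
/r/ stays [r].
Rule 2 applies to /o/ (between /r/ and /m/: in an unstressed syllable) → [ə].
/m/ — not in any rule's target class → [m].
/k/ (between /m/ and /a/): rule 1 targets it, but not word-initially → unchanged [k].
/a/ — between /k/ and /r/, in an unstressed syllable — surfaces as [ə] (rule 2).
/r/ (between /a/ and /m/) is unaffected → [r].
/m/ stays [m].
/o/ (between /m/ and /t/) fails the environment for rule 2, so it stays [o].
/t/ — word-final; rule 1 does not apply here → [t].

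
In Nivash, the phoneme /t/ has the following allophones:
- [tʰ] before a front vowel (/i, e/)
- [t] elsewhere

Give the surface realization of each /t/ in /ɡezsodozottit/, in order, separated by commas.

[t], [tʰ], [t]

Occurrence 1 (position 10): no conditioning environment matches → elsewhere allophone [t].
Occurrence 2 (position 11): before a front vowel (/i, e/) → [tʰ].
Occurrence 3 (position 13): no conditioning environment matches → elsewhere allophone [t].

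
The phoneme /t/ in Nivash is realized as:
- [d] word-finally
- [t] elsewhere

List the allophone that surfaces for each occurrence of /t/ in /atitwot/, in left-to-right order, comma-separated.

[t], [t], [d]

Occurrence 1 (position 2): no conditioning environment matches → elsewhere allophone [t].
Occurrence 2 (position 4): no conditioning environment matches → elsewhere allophone [t].
Occurrence 3 (position 7): word-finally → [d].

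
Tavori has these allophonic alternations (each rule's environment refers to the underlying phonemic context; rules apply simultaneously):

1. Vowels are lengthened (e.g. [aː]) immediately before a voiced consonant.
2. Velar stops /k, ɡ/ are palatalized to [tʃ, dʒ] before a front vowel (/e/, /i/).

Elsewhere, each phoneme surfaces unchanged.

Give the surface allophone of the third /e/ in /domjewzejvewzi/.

[eː]

/e/ (between /v/ and /w/): before a voiced consonant, so rule 1 applies → [eː].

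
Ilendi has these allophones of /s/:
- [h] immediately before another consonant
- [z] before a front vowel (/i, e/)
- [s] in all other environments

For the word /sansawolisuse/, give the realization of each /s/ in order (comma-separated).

Occurrence 1 (position 1): no conditioning environment matches → elsewhere allophone [s].
Occurrence 2 (position 4): no conditioning environment matches → elsewhere allophone [s].
Occurrence 3 (position 10): no conditioning environment matches → elsewhere allophone [s].
Occurrence 4 (position 12): before a front vowel (/i, e/) → [z].

[s], [s], [s], [z]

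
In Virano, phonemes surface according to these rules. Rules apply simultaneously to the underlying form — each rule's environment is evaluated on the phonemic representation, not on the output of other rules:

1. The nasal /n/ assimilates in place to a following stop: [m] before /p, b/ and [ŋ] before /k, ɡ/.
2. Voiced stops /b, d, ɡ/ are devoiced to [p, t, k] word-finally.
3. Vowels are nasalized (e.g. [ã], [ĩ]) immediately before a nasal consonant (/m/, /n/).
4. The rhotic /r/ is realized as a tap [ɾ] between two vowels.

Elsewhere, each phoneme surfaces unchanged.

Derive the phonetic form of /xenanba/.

[xẽnãmba]

/e/ (between /x/ and /n/): before a nasal consonant, so rule 3 applies → [ẽ].
/n/ (between /e/ and /a/): rule 1 targets it, but not before a labial or velar stop → unchanged [n].
/a/ — between /n/ and /n/, before a nasal consonant — surfaces as [ã] (rule 3).
/n/ — between /a/ and /b/, before a labial or velar stop — surfaces as [m] (rule 1).
/b/ (between /n/ and /a/): rule 2 targets it, but not word-finally → unchanged [b].
/a/ (word-final) fails the environment for rule 3, so it stays [a].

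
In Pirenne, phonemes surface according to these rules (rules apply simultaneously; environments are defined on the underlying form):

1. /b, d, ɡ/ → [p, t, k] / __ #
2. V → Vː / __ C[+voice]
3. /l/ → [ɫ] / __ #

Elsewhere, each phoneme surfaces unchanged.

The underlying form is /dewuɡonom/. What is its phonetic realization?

/d/ — word-initial; rule 1 does not apply here → [d].
/e/ meets the environment for rule 2 (before a voiced consonant) → [eː].
Rule 2 applies to /u/ (between /w/ and /ɡ/: before a voiced consonant) → [uː].
/ɡ/ — between /u/ and /o/; rule 1 does not apply here → [ɡ].
/o/ meets the environment for rule 2 (before a voiced consonant) → [oː].
/o/ (between /n/ and /m/) occurs before a voiced consonant → [oː] by rule 2.

[deːwuːɡoːnoːm]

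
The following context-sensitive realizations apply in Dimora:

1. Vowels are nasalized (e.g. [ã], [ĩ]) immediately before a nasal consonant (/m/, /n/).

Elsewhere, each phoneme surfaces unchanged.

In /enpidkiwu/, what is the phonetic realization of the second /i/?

[i]

/i/ — between /k/ and /w/; rule 1 does not apply here → [i].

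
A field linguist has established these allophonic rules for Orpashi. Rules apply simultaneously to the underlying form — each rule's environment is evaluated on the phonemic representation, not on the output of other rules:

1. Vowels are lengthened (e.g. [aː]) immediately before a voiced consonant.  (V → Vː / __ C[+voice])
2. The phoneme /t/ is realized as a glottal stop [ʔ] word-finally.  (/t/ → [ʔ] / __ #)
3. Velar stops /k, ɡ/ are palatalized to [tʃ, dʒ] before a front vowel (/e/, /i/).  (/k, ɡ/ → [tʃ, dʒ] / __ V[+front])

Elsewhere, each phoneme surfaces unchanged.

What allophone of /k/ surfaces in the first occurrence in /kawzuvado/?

/k/ (word-initial) fails the environment for rule 3, so it stays [k].

[k]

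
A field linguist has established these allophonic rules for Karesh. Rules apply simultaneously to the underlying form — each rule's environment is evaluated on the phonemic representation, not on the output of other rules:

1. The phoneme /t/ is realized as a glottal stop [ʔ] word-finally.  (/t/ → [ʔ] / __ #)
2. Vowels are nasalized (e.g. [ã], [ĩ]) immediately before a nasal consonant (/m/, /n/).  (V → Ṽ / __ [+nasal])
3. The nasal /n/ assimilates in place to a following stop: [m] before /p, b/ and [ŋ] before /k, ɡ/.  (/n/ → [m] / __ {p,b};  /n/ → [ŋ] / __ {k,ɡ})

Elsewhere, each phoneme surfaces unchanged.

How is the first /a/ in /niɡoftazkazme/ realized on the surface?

[a]

/a/ (between /t/ and /z/): rule 2 targets it, but not before a nasal consonant → unchanged [a].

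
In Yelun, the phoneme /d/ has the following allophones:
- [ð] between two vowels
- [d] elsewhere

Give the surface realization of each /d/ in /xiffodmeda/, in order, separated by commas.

Occurrence 1 (position 6): no conditioning environment matches → elsewhere allophone [d].
Occurrence 2 (position 9): between two vowels → [ð].

[d], [ð]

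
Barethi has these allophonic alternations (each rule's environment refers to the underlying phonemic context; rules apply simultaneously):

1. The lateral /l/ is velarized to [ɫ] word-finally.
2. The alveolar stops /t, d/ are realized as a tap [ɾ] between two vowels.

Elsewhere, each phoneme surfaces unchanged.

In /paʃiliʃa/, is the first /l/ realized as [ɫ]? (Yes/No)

No

/l/ — between /i/ and /i/; rule 1 does not apply here → [l].
The actual realization is [l], not [ɫ].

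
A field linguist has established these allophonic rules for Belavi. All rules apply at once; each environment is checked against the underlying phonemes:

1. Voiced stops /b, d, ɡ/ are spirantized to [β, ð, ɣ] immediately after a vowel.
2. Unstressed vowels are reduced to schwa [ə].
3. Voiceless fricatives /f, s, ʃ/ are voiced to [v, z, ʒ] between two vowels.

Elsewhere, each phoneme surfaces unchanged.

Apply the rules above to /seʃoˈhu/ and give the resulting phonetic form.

/s/ (word-initial): rule 3 targets it, but not between two vowels → unchanged [s].
/e/ — between /s/ and /ʃ/, in an unstressed syllable — surfaces as [ə] (rule 2).
/ʃ/ — between /e/ and /o/, between two vowels — surfaces as [ʒ] (rule 3).
/o/ — between /ʃ/ and /h/, in an unstressed syllable — surfaces as [ə] (rule 2).
/u/ (word-final) is in the target of rule 2 but the environment (in an unstressed syllable) is not met → [u].

[səʒəˈhu]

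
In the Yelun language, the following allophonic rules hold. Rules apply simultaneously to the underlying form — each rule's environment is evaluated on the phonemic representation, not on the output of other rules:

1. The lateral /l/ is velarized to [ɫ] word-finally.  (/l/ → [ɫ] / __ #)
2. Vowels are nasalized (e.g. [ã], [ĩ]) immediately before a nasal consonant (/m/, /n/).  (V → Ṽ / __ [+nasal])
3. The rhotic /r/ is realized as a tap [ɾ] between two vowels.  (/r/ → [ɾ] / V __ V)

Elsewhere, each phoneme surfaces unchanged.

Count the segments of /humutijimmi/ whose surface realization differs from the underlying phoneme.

Segments that undergo a rule: /u/ → [ũ] (rule 2); /i/ → [ĩ] (rule 2).
All other segments surface unchanged.

2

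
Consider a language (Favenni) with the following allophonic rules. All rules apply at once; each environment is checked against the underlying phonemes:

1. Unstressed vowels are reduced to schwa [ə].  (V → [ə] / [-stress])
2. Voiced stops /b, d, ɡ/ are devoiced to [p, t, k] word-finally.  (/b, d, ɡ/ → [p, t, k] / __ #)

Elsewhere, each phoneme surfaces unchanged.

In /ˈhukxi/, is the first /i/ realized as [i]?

No

/i/ — word-final, in an unstressed syllable — surfaces as [ə] (rule 1).
The actual realization is [ə], not [i].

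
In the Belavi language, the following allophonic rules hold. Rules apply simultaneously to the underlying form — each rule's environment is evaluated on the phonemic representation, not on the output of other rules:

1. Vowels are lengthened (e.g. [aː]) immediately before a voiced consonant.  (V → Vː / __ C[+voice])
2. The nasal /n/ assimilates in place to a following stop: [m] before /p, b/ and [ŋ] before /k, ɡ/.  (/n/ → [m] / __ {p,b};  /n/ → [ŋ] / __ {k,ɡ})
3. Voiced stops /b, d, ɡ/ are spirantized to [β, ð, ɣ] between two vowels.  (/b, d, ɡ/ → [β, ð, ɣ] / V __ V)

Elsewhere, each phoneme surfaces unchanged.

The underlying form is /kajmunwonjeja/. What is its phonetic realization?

/k/ (word-initial): no rule targets it → [k].
/a/ meets the environment for rule 1 (before a voiced consonant) → [aː].
/j/ stays [j].
/m/ (between /j/ and /u/): no rule targets it → [m].
/u/ (between /m/ and /n/) occurs before a voiced consonant → [uː] by rule 1.
/n/ (between /u/ and /w/) is in the target of rule 2 but the environment (before a labial or velar stop) is not met → [n].
/w/ (between /n/ and /o/): no rule targets it → [w].
Rule 1 applies to /o/ (between /w/ and /n/: before a voiced consonant) → [oː].
/n/ (between /o/ and /j/) fails the environment for rule 2, so it stays [n].
/j/ (between /n/ and /e/) is unaffected → [j].
/e/ (between /j/ and /j/) occurs before a voiced consonant → [eː] by rule 1.
/j/ — not in any rule's target class → [j].
/a/ (word-final) fails the environment for rule 1, so it stays [a].

[kaːjmuːnwoːnjeːja]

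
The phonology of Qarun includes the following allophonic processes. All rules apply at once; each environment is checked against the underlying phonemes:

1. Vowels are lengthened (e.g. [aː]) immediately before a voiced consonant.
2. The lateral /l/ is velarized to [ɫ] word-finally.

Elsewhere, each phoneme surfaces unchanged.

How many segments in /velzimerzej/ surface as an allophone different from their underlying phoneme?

4

Segments that undergo a rule: /e/ → [eː] (rule 1); /i/ → [iː] (rule 1); /e/ → [eː] (rule 1); /e/ → [eː] (rule 1).
All other segments surface unchanged.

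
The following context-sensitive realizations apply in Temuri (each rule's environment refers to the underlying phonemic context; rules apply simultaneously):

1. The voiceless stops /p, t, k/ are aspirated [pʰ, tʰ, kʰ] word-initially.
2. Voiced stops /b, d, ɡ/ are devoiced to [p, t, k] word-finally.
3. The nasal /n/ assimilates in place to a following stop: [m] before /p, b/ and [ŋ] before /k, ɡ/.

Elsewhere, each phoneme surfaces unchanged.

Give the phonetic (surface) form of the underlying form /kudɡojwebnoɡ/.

/k/ (word-initial) occurs word-initially → [kʰ] by rule 1.
/u/ — not in any rule's target class → [u].
/d/ (between /u/ and /ɡ/) fails the environment for rule 2, so it stays [d].
/ɡ/ — between /d/ and /o/; rule 2 does not apply here → [ɡ].
/o/ (between /ɡ/ and /j/) is unaffected → [o].
/j/ (between /o/ and /w/) is unaffected → [j].
/w/ stays [w].
/e/ stays [e].
/b/ (between /e/ and /n/) is in the target of rule 2 but the environment (word-finally) is not met → [b].
/n/ (between /b/ and /o/): rule 3 targets it, but not before a labial or velar stop → unchanged [n].
/o/ (between /n/ and /ɡ/) is unaffected → [o].
/ɡ/ meets the environment for rule 2 (word-finally) → [k].

[kʰudɡojwebnok]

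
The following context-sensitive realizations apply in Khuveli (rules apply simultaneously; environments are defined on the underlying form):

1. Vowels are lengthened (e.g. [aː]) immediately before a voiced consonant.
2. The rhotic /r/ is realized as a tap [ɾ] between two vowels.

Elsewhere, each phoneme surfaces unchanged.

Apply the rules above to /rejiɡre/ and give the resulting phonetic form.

/r/ (word-initial): rule 2 targets it, but not between two vowels → unchanged [r].
Rule 1 applies to /e/ (between /r/ and /j/: before a voiced consonant) → [eː].
/i/ (between /j/ and /ɡ/): before a voiced consonant, so rule 1 applies → [iː].
/r/ — between /ɡ/ and /e/; rule 2 does not apply here → [r].
/e/ (word-final): rule 1 targets it, but not before a voiced consonant → unchanged [e].

[reːjiːɡre]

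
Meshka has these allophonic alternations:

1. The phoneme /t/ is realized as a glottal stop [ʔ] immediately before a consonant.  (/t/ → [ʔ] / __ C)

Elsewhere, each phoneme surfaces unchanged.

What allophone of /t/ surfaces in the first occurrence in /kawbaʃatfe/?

Rule 1 applies to /t/ (between /a/ and /f/: immediately before a consonant) → [ʔ].

[ʔ]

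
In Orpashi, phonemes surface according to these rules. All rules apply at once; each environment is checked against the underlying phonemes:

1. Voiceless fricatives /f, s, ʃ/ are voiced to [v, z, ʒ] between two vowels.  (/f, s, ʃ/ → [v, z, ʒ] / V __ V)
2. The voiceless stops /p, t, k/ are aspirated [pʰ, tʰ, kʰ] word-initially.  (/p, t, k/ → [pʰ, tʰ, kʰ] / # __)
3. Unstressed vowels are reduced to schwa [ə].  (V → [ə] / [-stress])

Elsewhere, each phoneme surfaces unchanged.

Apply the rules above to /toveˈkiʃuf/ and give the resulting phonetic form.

/t/ — word-initial, word-initially — surfaces as [tʰ] (rule 2).
/o/ (between /t/ and /v/): in an unstressed syllable, so rule 3 applies → [ə].
/e/ — between /v/ and /k/, in an unstressed syllable — surfaces as [ə] (rule 3).
/k/ (between /e/ and /i/): rule 2 targets it, but not word-initially → unchanged [k].
/i/ (between /k/ and /ʃ/) is in the target of rule 3 but the environment (in an unstressed syllable) is not met → [i].
/ʃ/ meets the environment for rule 1 (between two vowels) → [ʒ].
/u/ meets the environment for rule 3 (in an unstressed syllable) → [ə].
/f/ (word-final) fails the environment for rule 1, so it stays [f].

[tʰəvəˈkiʒəf]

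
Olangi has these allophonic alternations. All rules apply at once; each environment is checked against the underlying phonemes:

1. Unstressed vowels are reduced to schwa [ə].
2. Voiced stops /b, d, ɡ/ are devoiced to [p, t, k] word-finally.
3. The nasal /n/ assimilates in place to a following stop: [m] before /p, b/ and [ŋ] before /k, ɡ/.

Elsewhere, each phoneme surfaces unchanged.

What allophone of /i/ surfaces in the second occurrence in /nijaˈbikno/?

/i/ (between /b/ and /k/) fails the environment for rule 1, so it stays [i].

[i]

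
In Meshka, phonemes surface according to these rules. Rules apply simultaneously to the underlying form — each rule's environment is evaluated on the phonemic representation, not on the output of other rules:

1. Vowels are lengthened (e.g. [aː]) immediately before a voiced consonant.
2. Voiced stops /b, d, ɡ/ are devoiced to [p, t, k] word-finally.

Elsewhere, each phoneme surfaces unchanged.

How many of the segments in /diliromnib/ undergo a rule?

Segments that undergo a rule: /i/ → [iː] (rule 1); /i/ → [iː] (rule 1); /o/ → [oː] (rule 1); /i/ → [iː] (rule 1); /b/ → [p] (rule 2).
All other segments surface unchanged.

5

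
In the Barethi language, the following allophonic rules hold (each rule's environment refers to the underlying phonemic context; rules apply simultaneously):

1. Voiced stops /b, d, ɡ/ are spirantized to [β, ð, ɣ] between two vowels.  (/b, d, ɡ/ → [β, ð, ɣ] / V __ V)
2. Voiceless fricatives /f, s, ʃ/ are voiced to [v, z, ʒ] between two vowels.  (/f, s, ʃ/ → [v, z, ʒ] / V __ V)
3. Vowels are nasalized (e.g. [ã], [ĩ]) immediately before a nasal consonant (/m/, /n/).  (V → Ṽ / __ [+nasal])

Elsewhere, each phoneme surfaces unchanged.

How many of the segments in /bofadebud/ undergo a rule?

3

Segments that undergo a rule: /f/ → [v] (rule 2); /d/ → [ð] (rule 1); /b/ → [β] (rule 1).
All other segments surface unchanged.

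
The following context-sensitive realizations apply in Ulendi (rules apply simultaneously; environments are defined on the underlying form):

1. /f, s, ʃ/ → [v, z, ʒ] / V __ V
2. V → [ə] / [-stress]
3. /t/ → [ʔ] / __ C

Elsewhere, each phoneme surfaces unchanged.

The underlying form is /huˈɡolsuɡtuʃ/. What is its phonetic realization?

/h/ (word-initial) is unaffected → [h].
/u/ meets the environment for rule 2 (in an unstressed syllable) → [ə].
/ɡ/ (between /u/ and /o/) is unaffected → [ɡ].
/o/ (between /ɡ/ and /l/) fails the environment for rule 2, so it stays [o].
/l/ stays [l].
/s/ (between /l/ and /u/): rule 1 targets it, but not between two vowels → unchanged [s].
Rule 2 applies to /u/ (between /s/ and /ɡ/: in an unstressed syllable) → [ə].
/ɡ/ — not in any rule's target class → [ɡ].
/t/ (between /ɡ/ and /u/) fails the environment for rule 3, so it stays [t].
/u/ meets the environment for rule 2 (in an unstressed syllable) → [ə].
/ʃ/ (word-final): rule 1 targets it, but not between two vowels → unchanged [ʃ].

[həˈɡolsəɡtəʃ]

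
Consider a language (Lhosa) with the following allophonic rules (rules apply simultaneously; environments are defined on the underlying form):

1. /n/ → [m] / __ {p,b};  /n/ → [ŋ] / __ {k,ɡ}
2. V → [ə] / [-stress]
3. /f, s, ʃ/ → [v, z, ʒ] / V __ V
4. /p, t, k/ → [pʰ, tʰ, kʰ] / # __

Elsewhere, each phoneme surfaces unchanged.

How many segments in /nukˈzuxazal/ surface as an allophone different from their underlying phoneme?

3

Segments that undergo a rule: /u/ → [ə] (rule 2); /a/ → [ə] (rule 2); /a/ → [ə] (rule 2).
All other segments surface unchanged.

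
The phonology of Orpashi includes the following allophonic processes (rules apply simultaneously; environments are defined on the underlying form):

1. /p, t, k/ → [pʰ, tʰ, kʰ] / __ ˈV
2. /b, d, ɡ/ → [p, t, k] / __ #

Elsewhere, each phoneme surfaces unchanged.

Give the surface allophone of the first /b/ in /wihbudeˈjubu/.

/b/ (between /h/ and /u/) fails the environment for rule 2, so it stays [b].

[b]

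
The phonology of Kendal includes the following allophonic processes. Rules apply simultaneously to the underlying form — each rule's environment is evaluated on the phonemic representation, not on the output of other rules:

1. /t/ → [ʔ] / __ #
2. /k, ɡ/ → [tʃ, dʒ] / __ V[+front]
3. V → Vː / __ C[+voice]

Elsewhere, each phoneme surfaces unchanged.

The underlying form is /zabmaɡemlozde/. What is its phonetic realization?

[zaːbmaːdʒeːmloːzde]

Rule 3 applies to /a/ (between /z/ and /b/: before a voiced consonant) → [aː].
/a/ — between /m/ and /ɡ/, before a voiced consonant — surfaces as [aː] (rule 3).
/ɡ/ meets the environment for rule 2 (before a front vowel) → [dʒ].
Rule 3 applies to /e/ (between /ɡ/ and /m/: before a voiced consonant) → [eː].
/o/ (between /l/ and /z/): before a voiced consonant, so rule 3 applies → [oː].
/e/ (word-final) fails the environment for rule 3, so it stays [e].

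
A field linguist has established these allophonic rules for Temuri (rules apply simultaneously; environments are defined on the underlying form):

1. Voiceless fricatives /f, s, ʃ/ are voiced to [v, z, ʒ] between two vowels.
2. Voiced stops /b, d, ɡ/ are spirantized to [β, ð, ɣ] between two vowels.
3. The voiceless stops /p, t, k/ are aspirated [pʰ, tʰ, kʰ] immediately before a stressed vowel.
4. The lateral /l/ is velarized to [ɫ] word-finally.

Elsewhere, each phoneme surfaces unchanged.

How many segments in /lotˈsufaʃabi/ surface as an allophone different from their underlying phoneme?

3

Segments that undergo a rule: /f/ → [v] (rule 1); /ʃ/ → [ʒ] (rule 1); /b/ → [β] (rule 2).
All other segments surface unchanged.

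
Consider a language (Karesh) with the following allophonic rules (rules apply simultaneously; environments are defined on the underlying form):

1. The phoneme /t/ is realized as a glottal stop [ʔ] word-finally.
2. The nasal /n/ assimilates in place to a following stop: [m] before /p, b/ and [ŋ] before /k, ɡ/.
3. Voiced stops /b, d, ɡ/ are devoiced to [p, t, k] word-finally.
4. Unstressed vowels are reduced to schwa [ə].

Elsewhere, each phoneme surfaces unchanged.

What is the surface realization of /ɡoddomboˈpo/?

/ɡ/ (word-initial) fails the environment for rule 3, so it stays [ɡ].
/o/ (between /ɡ/ and /d/): in an unstressed syllable, so rule 4 applies → [ə].
/d/ (between /o/ and /d/) is in the target of rule 3 but the environment (word-finally) is not met → [d].
/d/ (between /d/ and /o/): rule 3 targets it, but not word-finally → unchanged [d].
/o/ (between /d/ and /m/): in an unstressed syllable, so rule 4 applies → [ə].
/m/ stays [m].
/b/ (between /m/ and /o/) fails the environment for rule 3, so it stays [b].
Rule 4 applies to /o/ (between /b/ and /p/: in an unstressed syllable) → [ə].
/p/ (between /o/ and /o/): no rule targets it → [p].
/o/ (word-final): rule 4 targets it, but not in an unstressed syllable → unchanged [o].

[ɡəddəmbəˈpo]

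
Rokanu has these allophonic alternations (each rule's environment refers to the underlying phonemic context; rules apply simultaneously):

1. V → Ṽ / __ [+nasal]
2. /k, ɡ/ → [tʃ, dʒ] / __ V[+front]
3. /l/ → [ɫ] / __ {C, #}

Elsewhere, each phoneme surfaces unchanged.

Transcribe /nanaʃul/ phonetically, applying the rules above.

/n/ stays [n].
/a/ meets the environment for rule 1 (before a nasal consonant) → [ã].
/n/ stays [n].
/a/ — between /n/ and /ʃ/; rule 1 does not apply here → [a].
/ʃ/ (between /a/ and /u/): no rule targets it → [ʃ].
/u/ (between /ʃ/ and /l/) is in the target of rule 1 but the environment (before a nasal consonant) is not met → [u].
Rule 3 applies to /l/ (word-final: word-finally or immediately before a consonant) → [ɫ].

[nãnaʃuɫ]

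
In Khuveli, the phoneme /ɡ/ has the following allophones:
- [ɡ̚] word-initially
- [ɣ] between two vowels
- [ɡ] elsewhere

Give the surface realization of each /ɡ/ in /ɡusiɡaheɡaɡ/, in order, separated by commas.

Occurrence 1 (position 1): word-initially → [ɡ̚].
Occurrence 2 (position 5): between two vowels → [ɣ].
Occurrence 3 (position 9): between two vowels → [ɣ].
Occurrence 4 (position 11): no conditioning environment matches → elsewhere allophone [ɡ].

[ɡ̚], [ɣ], [ɣ], [ɡ]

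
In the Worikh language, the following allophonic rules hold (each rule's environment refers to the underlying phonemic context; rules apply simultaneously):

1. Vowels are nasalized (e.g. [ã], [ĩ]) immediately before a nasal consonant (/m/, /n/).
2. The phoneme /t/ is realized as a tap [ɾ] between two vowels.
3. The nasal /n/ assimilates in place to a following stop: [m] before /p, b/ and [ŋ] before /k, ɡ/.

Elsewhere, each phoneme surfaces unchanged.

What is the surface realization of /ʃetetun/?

/ʃ/ — not in any rule's target class → [ʃ].
/e/ (between /ʃ/ and /t/) is in the target of rule 1 but the environment (before a nasal consonant) is not met → [e].
/t/ meets the environment for rule 2 (between two vowels) → [ɾ].
/e/ (between /t/ and /t/) is in the target of rule 1 but the environment (before a nasal consonant) is not met → [e].
/t/ meets the environment for rule 2 (between two vowels) → [ɾ].
/u/ — between /t/ and /n/, before a nasal consonant — surfaces as [ũ] (rule 1).
/n/ (word-final): rule 3 targets it, but not before a labial or velar stop → unchanged [n].

[ʃeɾeɾũn]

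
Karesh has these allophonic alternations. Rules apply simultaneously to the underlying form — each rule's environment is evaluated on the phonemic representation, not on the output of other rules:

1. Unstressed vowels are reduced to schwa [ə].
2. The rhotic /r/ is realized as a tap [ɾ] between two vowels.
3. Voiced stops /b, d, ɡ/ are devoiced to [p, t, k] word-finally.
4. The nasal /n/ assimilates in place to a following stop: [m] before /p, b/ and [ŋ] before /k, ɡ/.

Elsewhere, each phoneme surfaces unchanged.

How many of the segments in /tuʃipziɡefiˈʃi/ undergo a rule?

5

Segments that undergo a rule: /u/ → [ə] (rule 1); /i/ → [ə] (rule 1); /i/ → [ə] (rule 1); /e/ → [ə] (rule 1); /i/ → [ə] (rule 1).
All other segments surface unchanged.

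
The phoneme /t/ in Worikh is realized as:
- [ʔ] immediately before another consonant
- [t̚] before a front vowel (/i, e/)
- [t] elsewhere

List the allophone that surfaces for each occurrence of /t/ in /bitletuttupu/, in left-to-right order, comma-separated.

[ʔ], [t], [ʔ], [t]

Occurrence 1 (position 3): immediately before another consonant → [ʔ].
Occurrence 2 (position 6): no conditioning environment matches → elsewhere allophone [t].
Occurrence 3 (position 8): immediately before another consonant → [ʔ].
Occurrence 4 (position 9): no conditioning environment matches → elsewhere allophone [t].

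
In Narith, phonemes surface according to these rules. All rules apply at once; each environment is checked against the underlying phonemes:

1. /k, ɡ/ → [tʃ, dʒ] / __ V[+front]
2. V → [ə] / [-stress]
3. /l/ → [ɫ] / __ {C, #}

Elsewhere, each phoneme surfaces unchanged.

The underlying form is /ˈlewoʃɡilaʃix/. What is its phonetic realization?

[ˈlewəʃdʒələʃəx]

/l/ (word-initial) fails the environment for rule 3, so it stays [l].
/e/ (between /l/ and /w/) is in the target of rule 2 but the environment (in an unstressed syllable) is not met → [e].
Rule 2 applies to /o/ (between /w/ and /ʃ/: in an unstressed syllable) → [ə].
/ɡ/ (between /ʃ/ and /i/): before a front vowel, so rule 1 applies → [dʒ].
/i/ — between /ɡ/ and /l/, in an unstressed syllable — surfaces as [ə] (rule 2).
/l/ (between /i/ and /a/) fails the environment for rule 3, so it stays [l].
/a/ (between /l/ and /ʃ/) occurs in an unstressed syllable → [ə] by rule 2.
/i/ (between /ʃ/ and /x/) occurs in an unstressed syllable → [ə] by rule 2.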